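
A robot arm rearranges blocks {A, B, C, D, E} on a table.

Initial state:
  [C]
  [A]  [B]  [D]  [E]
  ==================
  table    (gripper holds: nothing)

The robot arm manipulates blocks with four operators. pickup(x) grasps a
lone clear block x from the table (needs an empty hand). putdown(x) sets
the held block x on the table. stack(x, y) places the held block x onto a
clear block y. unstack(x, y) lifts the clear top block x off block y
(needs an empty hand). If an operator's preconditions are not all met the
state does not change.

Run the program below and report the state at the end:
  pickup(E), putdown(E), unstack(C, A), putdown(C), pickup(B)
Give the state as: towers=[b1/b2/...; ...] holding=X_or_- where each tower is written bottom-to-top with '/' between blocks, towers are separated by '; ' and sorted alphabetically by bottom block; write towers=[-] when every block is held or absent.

step 1 (pickup(E)): towers=[A/C; B; D] holding=E
step 2 (putdown(E)): towers=[A/C; B; D; E] holding=-
step 3 (unstack(C, A)): towers=[A; B; D; E] holding=C
step 4 (putdown(C)): towers=[A; B; C; D; E] holding=-
step 5 (pickup(B)): towers=[A; C; D; E] holding=B

towers=[A; C; D; E] holding=B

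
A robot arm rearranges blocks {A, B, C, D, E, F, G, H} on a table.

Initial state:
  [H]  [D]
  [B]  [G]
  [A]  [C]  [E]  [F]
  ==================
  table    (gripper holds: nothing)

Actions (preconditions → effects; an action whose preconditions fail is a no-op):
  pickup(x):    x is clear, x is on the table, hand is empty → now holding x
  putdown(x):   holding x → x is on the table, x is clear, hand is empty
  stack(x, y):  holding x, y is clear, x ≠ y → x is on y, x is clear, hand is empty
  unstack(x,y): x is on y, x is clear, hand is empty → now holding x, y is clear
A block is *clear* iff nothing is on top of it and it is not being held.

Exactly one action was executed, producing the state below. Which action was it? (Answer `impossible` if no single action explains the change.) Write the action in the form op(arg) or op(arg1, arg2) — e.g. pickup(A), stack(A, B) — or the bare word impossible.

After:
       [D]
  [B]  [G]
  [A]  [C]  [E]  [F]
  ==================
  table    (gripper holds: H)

unstack(H, B)

target: towers=[A/B; C/G/D; E; F] holding=H
         pickup(E) → towers=[A/B/H; C/G/D; F] holding=E
     unstack(H, B) → towers=[A/B; C/G/D; E; F] holding=H  ← match
         pickup(F) → towers=[A/B/H; C/G/D; E] holding=F
     unstack(D, G) → towers=[A/B/H; C/G; E; F] holding=D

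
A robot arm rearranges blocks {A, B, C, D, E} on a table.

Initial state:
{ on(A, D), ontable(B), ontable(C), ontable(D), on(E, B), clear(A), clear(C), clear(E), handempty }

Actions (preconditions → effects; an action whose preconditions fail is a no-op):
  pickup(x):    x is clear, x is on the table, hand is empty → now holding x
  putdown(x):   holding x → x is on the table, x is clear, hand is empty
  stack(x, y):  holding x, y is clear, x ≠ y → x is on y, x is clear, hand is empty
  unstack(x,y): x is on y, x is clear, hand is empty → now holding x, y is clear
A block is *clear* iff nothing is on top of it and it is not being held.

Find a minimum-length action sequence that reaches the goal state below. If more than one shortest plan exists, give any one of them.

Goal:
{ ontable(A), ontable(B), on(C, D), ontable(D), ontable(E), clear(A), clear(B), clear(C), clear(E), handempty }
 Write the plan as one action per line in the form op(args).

unstack(A, D)
putdown(A)
unstack(E, B)
putdown(E)
pickup(C)
stack(C, D)

step 1 (unstack(A, D)): towers=[B/E; C; D] holding=A
step 2 (putdown(A)): towers=[A; B/E; C; D] holding=-
step 3 (unstack(E, B)): towers=[A; B; C; D] holding=E
step 4 (putdown(E)): towers=[A; B; C; D; E] holding=-
step 5 (pickup(C)): towers=[A; B; D; E] holding=C
step 6 (stack(C, D)): towers=[A; B; D/C; E] holding=-
goal check: towers=[A; B; D/C; E] holding=- — reached (length 6, optimal by BFS)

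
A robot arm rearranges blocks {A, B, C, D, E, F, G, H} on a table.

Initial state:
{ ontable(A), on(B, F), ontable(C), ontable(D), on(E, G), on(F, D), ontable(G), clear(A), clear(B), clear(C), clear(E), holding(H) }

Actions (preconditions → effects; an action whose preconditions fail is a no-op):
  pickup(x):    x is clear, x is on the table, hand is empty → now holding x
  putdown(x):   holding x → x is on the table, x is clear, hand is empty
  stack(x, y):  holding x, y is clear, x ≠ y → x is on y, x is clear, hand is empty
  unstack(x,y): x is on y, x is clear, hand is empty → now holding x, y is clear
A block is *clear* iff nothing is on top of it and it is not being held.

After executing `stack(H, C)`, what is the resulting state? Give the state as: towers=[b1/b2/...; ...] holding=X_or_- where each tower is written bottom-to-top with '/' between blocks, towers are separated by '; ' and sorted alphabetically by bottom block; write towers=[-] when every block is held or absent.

before: towers=[A; C; D/F/B; G/E] holding=H
pre[stack(H, C)]: holding(H) ok, clear(C) ok, H≠C ok
all met → apply stack(H, C)
after:  towers=[A; C/H; D/F/B; G/E] holding=-

towers=[A; C/H; D/F/B; G/E] holding=-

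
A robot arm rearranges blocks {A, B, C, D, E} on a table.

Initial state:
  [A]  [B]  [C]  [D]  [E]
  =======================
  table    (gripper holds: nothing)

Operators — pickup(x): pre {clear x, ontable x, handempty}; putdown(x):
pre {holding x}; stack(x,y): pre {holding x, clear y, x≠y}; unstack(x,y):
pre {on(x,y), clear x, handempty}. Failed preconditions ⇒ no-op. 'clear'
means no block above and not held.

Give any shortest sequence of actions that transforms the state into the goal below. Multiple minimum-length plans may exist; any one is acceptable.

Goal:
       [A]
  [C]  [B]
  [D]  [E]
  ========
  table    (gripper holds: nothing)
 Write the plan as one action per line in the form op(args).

pickup(B)
stack(B, E)
pickup(A)
stack(A, B)
pickup(C)
stack(C, D)

step 1 (pickup(B)): towers=[A; C; D; E] holding=B
step 2 (stack(B, E)): towers=[A; C; D; E/B] holding=-
step 3 (pickup(A)): towers=[C; D; E/B] holding=A
step 4 (stack(A, B)): towers=[C; D; E/B/A] holding=-
step 5 (pickup(C)): towers=[D; E/B/A] holding=C
step 6 (stack(C, D)): towers=[D/C; E/B/A] holding=-
goal check: towers=[D/C; E/B/A] holding=- — reached (length 6, optimal by BFS)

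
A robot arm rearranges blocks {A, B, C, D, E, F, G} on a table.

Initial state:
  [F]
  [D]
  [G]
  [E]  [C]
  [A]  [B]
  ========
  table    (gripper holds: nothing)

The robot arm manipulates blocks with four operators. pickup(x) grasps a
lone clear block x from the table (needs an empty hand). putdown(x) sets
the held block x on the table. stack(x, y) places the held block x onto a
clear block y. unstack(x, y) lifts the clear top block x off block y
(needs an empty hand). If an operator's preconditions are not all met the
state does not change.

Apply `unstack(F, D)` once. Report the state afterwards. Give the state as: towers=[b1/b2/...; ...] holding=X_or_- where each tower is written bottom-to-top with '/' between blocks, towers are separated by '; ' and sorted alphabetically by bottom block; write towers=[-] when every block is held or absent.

before: towers=[A/E/G/D/F; B/C] holding=-
pre[unstack(F, D)]: on(F,D) ✓, clear(F) ✓, handempty ✓
all met → apply unstack(F, D)
after:  towers=[A/E/G/D; B/C] holding=F

towers=[A/E/G/D; B/C] holding=F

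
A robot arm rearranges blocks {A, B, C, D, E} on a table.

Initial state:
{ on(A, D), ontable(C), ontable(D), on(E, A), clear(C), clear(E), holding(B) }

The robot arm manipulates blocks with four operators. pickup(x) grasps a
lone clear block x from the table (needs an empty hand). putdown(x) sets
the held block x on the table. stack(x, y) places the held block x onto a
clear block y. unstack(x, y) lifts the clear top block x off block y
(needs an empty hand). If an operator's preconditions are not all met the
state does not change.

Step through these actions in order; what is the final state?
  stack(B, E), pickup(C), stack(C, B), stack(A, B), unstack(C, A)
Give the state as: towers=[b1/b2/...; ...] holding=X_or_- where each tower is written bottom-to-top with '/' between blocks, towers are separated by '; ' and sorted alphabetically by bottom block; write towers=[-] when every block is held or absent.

step 1 (stack(B, E)): towers=[C; D/A/E/B] holding=-
step 2 (pickup(C)): towers=[D/A/E/B] holding=C
step 3 (stack(C, B)): towers=[D/A/E/B/C] holding=-
step 4 (stack(A, B)) [no-op]: towers=[D/A/E/B/C] holding=-
step 5 (unstack(C, A)) [no-op]: towers=[D/A/E/B/C] holding=-

towers=[D/A/E/B/C] holding=-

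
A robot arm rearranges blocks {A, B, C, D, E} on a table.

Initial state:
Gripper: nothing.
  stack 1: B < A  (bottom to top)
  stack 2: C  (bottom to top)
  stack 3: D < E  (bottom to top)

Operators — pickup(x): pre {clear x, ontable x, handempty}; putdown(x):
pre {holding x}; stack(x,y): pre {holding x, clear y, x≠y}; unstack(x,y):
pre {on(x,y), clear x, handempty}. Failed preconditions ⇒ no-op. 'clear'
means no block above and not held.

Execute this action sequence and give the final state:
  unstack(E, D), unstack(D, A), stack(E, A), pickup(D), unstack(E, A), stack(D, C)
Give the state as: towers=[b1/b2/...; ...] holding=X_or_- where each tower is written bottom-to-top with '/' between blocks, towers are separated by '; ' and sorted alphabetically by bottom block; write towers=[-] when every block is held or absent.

step 1 (unstack(E, D)): towers=[B/A; C; D] holding=E
step 2 (unstack(D, A)) [no-op]: towers=[B/A; C; D] holding=E
step 3 (stack(E, A)): towers=[B/A/E; C; D] holding=-
step 4 (pickup(D)): towers=[B/A/E; C] holding=D
step 5 (unstack(E, A)) [no-op]: towers=[B/A/E; C] holding=D
step 6 (stack(D, C)): towers=[B/A/E; C/D] holding=-

towers=[B/A/E; C/D] holding=-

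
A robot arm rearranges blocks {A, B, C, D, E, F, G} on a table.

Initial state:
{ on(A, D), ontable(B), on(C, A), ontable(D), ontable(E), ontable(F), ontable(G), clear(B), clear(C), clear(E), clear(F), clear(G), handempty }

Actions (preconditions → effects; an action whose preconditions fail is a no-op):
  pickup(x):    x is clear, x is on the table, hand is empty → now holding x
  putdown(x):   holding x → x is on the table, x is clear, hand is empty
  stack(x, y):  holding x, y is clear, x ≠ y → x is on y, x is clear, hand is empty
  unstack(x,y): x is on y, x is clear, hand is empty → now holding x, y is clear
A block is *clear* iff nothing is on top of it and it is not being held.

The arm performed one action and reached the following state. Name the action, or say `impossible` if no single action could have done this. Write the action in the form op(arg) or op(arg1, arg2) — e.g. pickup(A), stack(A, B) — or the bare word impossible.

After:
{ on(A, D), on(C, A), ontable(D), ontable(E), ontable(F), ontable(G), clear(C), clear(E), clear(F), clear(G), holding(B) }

target: towers=[D/A/C; E; F; G] holding=B
         pickup(B) → towers=[D/A/C; E; F; G] holding=B  ← match
         pickup(F) → towers=[B; D/A/C; E; G] holding=F
         pickup(G) → towers=[B; D/A/C; E; F] holding=G
         pickup(E) → towers=[B; D/A/C; F; G] holding=E
     unstack(C, A) → towers=[B; D/A; E; F; G] holding=C

pickup(B)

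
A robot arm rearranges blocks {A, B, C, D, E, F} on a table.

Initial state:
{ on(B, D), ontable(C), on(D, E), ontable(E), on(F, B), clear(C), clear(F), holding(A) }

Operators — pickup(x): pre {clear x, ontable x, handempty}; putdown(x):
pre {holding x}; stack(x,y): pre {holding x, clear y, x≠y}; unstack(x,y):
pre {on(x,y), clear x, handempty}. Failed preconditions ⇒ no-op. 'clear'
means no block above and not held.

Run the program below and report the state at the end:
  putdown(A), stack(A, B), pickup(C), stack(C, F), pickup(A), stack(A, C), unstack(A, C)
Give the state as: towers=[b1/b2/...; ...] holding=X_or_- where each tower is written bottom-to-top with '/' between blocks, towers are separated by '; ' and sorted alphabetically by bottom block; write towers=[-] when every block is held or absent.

towers=[E/D/B/F/C] holding=A

step 1 (putdown(A)): towers=[A; C; E/D/B/F] holding=-
step 2 (stack(A, B)) [no-op]: towers=[A; C; E/D/B/F] holding=-
step 3 (pickup(C)): towers=[A; E/D/B/F] holding=C
step 4 (stack(C, F)): towers=[A; E/D/B/F/C] holding=-
step 5 (pickup(A)): towers=[E/D/B/F/C] holding=A
step 6 (stack(A, C)): towers=[E/D/B/F/C/A] holding=-
step 7 (unstack(A, C)): towers=[E/D/B/F/C] holding=A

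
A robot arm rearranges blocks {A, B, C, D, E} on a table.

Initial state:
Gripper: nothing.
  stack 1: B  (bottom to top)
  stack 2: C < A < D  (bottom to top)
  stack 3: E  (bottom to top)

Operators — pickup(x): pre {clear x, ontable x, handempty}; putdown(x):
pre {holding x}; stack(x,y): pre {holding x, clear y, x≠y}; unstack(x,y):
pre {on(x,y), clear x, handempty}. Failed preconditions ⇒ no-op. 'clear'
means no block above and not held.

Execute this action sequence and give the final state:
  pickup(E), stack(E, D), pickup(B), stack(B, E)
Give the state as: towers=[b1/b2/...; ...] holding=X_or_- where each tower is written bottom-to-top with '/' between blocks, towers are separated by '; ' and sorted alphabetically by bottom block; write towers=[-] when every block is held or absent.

towers=[C/A/D/E/B] holding=-

step 1 (pickup(E)): towers=[B; C/A/D] holding=E
step 2 (stack(E, D)): towers=[B; C/A/D/E] holding=-
step 3 (pickup(B)): towers=[C/A/D/E] holding=B
step 4 (stack(B, E)): towers=[C/A/D/E/B] holding=-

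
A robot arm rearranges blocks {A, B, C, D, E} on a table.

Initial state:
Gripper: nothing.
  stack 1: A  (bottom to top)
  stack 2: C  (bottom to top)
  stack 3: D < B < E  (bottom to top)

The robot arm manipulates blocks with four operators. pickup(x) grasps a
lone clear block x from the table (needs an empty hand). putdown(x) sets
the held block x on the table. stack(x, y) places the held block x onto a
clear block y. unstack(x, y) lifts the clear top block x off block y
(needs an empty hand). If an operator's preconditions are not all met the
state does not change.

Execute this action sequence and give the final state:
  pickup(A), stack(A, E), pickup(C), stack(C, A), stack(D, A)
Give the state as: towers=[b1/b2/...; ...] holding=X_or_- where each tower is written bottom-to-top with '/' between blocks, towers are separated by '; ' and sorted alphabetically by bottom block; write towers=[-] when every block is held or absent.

step 1 (pickup(A)): towers=[C; D/B/E] holding=A
step 2 (stack(A, E)): towers=[C; D/B/E/A] holding=-
step 3 (pickup(C)): towers=[D/B/E/A] holding=C
step 4 (stack(C, A)): towers=[D/B/E/A/C] holding=-
step 5 (stack(D, A)) [no-op]: towers=[D/B/E/A/C] holding=-

towers=[D/B/E/A/C] holding=-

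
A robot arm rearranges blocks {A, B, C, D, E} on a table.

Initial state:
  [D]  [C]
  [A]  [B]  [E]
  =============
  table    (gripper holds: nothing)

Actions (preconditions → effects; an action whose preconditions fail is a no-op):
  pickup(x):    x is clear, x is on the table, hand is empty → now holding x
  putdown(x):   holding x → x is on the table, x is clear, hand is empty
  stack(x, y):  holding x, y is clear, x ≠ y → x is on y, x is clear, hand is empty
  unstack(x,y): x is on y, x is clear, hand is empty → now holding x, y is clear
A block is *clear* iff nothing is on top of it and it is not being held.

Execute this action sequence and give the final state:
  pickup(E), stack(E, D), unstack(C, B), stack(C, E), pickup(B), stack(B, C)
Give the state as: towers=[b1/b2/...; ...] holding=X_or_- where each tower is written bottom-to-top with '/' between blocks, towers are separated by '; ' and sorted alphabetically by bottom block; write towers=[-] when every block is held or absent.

towers=[A/D/E/C/B] holding=-

step 1 (pickup(E)): towers=[A/D; B/C] holding=E
step 2 (stack(E, D)): towers=[A/D/E; B/C] holding=-
step 3 (unstack(C, B)): towers=[A/D/E; B] holding=C
step 4 (stack(C, E)): towers=[A/D/E/C; B] holding=-
step 5 (pickup(B)): towers=[A/D/E/C] holding=B
step 6 (stack(B, C)): towers=[A/D/E/C/B] holding=-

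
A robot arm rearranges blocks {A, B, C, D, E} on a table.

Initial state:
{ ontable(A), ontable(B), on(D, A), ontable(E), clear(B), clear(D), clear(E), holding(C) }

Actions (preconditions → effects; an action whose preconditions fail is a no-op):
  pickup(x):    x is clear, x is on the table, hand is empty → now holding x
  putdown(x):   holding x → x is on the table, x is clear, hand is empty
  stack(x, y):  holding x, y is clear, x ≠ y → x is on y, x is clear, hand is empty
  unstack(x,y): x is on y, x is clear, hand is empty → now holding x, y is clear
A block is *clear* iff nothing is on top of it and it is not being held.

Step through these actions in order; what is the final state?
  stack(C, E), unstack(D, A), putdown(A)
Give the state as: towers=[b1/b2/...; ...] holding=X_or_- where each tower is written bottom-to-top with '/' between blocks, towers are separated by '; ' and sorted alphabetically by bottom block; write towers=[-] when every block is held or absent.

step 1 (stack(C, E)): towers=[A/D; B; E/C] holding=-
step 2 (unstack(D, A)): towers=[A; B; E/C] holding=D
step 3 (putdown(A)) [no-op]: towers=[A; B; E/C] holding=D

towers=[A; B; E/C] holding=D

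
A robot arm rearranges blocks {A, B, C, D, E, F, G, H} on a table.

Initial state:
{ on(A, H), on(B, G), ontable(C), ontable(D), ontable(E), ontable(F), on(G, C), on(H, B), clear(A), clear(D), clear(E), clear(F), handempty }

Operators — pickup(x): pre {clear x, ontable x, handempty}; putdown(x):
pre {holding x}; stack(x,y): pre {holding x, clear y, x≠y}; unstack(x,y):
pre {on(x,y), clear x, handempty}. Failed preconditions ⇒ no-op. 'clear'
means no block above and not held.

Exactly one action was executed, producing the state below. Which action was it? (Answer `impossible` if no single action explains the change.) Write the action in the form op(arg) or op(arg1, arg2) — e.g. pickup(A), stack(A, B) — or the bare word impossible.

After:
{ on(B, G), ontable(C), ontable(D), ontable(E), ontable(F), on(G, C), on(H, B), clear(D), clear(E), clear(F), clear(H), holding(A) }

unstack(A, H)

target: towers=[C/G/B/H; D; E; F] holding=A
     unstack(A, H) → towers=[C/G/B/H; D; E; F] holding=A  ← match
         pickup(E) → towers=[C/G/B/H/A; D; F] holding=E
         pickup(F) → towers=[C/G/B/H/A; D; E] holding=F
         pickup(D) → towers=[C/G/B/H/A; E; F] holding=D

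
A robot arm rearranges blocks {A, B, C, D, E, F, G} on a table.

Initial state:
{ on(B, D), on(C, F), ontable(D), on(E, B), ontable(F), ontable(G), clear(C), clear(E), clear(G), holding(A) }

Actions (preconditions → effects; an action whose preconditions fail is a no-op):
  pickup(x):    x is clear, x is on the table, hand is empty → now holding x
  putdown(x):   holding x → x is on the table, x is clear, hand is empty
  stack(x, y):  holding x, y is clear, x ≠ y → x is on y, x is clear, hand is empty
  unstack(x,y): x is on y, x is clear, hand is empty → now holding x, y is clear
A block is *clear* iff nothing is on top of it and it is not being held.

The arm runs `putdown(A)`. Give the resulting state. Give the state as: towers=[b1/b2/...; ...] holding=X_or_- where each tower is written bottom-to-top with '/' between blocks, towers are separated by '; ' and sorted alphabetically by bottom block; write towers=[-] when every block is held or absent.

towers=[A; D/B/E; F/C; G] holding=-

before: towers=[D/B/E; F/C; G] holding=A
pre[putdown(A)]: holding(A) ✓
all met → apply putdown(A)
after:  towers=[A; D/B/E; F/C; G] holding=-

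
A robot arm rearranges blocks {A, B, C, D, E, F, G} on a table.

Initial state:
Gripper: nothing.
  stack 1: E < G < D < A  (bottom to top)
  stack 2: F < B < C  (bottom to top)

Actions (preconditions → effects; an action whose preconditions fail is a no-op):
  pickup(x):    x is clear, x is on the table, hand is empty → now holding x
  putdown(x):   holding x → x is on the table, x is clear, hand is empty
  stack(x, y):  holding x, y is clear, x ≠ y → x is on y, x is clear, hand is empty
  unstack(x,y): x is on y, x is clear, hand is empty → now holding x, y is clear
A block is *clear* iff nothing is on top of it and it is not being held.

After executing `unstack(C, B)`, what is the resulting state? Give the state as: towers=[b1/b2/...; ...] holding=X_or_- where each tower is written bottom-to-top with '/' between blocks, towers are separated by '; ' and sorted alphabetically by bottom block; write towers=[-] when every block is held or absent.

before: towers=[E/G/D/A; F/B/C] holding=-
pre[unstack(C, B)]: on(C,B) ok, clear(C) ok, handempty ok
all met → apply unstack(C, B)
after:  towers=[E/G/D/A; F/B] holding=C

towers=[E/G/D/A; F/B] holding=C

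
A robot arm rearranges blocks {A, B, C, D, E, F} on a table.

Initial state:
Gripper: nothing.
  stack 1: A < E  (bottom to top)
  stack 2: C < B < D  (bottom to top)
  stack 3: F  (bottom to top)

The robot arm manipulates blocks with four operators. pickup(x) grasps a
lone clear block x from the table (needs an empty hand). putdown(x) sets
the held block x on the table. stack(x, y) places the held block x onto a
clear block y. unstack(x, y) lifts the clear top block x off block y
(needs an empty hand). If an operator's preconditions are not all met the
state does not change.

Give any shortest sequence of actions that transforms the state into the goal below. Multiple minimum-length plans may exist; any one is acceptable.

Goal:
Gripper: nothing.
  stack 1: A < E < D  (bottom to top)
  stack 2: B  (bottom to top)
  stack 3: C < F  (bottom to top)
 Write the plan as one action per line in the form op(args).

unstack(D, B)
stack(D, E)
unstack(B, C)
putdown(B)
pickup(F)
stack(F, C)

step 1 (unstack(D, B)): towers=[A/E; C/B; F] holding=D
step 2 (stack(D, E)): towers=[A/E/D; C/B; F] holding=-
step 3 (unstack(B, C)): towers=[A/E/D; C; F] holding=B
step 4 (putdown(B)): towers=[A/E/D; B; C; F] holding=-
step 5 (pickup(F)): towers=[A/E/D; B; C] holding=F
step 6 (stack(F, C)): towers=[A/E/D; B; C/F] holding=-
goal check: towers=[A/E/D; B; C/F] holding=- — reached (length 6, optimal by BFS)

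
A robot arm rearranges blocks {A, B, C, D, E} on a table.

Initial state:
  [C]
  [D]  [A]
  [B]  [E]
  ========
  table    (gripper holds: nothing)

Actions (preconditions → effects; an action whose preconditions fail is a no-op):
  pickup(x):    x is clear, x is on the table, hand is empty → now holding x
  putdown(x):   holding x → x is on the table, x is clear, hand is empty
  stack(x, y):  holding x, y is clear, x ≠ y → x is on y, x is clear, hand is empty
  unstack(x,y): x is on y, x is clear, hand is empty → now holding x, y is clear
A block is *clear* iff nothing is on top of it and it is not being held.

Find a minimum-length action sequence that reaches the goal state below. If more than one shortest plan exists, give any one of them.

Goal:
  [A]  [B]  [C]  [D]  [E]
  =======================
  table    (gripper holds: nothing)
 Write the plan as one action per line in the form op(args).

unstack(A, E)
putdown(A)
unstack(C, D)
putdown(C)
unstack(D, B)
putdown(D)

step 1 (unstack(A, E)): towers=[B/D/C; E] holding=A
step 2 (putdown(A)): towers=[A; B/D/C; E] holding=-
step 3 (unstack(C, D)): towers=[A; B/D; E] holding=C
step 4 (putdown(C)): towers=[A; B/D; C; E] holding=-
step 5 (unstack(D, B)): towers=[A; B; C; E] holding=D
step 6 (putdown(D)): towers=[A; B; C; D; E] holding=-
goal check: towers=[A; B; C; D; E] holding=- — reached (length 6, optimal by BFS)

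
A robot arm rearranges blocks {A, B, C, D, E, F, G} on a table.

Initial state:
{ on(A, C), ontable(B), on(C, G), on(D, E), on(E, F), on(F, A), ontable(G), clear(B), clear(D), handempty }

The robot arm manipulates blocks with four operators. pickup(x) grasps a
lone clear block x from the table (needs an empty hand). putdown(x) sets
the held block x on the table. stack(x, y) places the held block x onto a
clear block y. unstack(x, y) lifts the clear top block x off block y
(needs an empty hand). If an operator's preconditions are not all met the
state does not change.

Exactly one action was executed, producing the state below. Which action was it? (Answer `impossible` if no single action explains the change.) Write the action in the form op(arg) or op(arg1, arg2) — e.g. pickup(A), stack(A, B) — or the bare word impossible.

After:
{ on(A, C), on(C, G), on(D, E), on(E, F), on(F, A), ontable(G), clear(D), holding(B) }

target: towers=[G/C/A/F/E/D] holding=B
         pickup(B) → towers=[G/C/A/F/E/D] holding=B  ← match
     unstack(D, E) → towers=[B; G/C/A/F/E] holding=D

pickup(B)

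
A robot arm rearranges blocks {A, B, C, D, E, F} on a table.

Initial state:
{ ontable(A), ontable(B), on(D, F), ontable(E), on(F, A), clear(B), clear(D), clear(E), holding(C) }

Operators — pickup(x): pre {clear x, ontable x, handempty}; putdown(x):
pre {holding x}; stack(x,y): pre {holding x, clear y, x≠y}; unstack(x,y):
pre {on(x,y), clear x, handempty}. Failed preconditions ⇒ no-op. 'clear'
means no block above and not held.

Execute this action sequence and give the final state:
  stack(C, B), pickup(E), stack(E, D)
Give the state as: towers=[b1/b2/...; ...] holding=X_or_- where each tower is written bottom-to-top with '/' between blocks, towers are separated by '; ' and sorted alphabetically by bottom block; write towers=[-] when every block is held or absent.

step 1 (stack(C, B)): towers=[A/F/D; B/C; E] holding=-
step 2 (pickup(E)): towers=[A/F/D; B/C] holding=E
step 3 (stack(E, D)): towers=[A/F/D/E; B/C] holding=-

towers=[A/F/D/E; B/C] holding=-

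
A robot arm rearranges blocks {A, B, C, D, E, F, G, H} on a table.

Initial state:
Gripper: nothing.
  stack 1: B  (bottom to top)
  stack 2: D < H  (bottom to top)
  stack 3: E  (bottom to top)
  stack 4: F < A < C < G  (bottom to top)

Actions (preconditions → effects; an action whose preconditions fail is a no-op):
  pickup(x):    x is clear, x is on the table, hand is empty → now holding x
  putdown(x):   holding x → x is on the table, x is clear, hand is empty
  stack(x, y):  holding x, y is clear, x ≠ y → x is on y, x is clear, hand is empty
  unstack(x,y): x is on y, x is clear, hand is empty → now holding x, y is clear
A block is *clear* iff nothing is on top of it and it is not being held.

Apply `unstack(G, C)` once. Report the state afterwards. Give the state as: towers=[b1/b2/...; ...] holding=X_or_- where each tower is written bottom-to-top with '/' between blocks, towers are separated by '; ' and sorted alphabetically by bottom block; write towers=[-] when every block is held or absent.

before: towers=[B; D/H; E; F/A/C/G] holding=-
pre[unstack(G, C)]: on(G,C) ok, clear(G) ok, handempty ok
all met → apply unstack(G, C)
after:  towers=[B; D/H; E; F/A/C] holding=G

towers=[B; D/H; E; F/A/C] holding=G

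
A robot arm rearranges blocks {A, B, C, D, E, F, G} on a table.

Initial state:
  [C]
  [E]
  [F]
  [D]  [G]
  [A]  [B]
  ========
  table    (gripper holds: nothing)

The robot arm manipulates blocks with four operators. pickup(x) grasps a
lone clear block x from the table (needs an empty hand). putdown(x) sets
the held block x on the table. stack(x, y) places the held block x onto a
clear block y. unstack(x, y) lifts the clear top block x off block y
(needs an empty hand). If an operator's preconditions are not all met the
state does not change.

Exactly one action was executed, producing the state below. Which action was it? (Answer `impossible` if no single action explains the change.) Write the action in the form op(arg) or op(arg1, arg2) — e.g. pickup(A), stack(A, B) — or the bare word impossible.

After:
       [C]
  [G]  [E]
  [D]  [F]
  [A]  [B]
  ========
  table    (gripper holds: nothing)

impossible

target: towers=[A/D/G; B/F/E/C] holding=-
     unstack(G, B) → towers=[A/D/F/E/C; B] holding=G
     unstack(C, E) → towers=[A/D/F/E; B/G] holding=C
none of the 2 applicable actions match → impossible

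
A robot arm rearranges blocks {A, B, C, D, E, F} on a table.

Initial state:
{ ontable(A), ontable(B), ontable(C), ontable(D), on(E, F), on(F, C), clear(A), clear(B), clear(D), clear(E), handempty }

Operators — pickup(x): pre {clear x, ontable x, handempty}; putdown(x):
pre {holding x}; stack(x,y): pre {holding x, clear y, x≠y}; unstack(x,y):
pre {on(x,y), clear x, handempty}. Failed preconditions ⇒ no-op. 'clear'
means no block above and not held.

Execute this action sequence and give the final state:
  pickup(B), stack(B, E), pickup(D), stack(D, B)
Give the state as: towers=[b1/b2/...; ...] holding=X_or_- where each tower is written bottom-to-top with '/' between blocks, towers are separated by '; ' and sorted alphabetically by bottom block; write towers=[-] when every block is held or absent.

step 1 (pickup(B)): towers=[A; C/F/E; D] holding=B
step 2 (stack(B, E)): towers=[A; C/F/E/B; D] holding=-
step 3 (pickup(D)): towers=[A; C/F/E/B] holding=D
step 4 (stack(D, B)): towers=[A; C/F/E/B/D] holding=-

towers=[A; C/F/E/B/D] holding=-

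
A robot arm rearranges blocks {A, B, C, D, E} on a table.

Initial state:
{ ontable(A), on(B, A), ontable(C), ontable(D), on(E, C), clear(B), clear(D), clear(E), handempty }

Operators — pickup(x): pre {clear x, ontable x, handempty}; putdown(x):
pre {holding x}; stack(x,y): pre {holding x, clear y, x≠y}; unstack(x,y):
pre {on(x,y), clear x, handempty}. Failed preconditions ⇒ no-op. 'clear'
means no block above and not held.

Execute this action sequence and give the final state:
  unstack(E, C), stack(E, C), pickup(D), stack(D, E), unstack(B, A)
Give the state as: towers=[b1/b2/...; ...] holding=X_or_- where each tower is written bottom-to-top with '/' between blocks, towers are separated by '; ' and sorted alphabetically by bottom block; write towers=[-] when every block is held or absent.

step 1 (unstack(E, C)): towers=[A/B; C; D] holding=E
step 2 (stack(E, C)): towers=[A/B; C/E; D] holding=-
step 3 (pickup(D)): towers=[A/B; C/E] holding=D
step 4 (stack(D, E)): towers=[A/B; C/E/D] holding=-
step 5 (unstack(B, A)): towers=[A; C/E/D] holding=B

towers=[A; C/E/D] holding=B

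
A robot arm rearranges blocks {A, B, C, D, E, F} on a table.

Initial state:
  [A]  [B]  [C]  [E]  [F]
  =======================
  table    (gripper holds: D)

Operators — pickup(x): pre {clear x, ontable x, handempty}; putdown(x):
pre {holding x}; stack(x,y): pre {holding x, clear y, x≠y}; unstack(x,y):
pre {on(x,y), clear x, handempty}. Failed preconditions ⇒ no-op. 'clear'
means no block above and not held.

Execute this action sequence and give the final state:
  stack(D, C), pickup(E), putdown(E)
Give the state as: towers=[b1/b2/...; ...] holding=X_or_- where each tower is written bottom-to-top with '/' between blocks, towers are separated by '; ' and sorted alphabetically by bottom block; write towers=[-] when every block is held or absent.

step 1 (stack(D, C)): towers=[A; B; C/D; E; F] holding=-
step 2 (pickup(E)): towers=[A; B; C/D; F] holding=E
step 3 (putdown(E)): towers=[A; B; C/D; E; F] holding=-

towers=[A; B; C/D; E; F] holding=-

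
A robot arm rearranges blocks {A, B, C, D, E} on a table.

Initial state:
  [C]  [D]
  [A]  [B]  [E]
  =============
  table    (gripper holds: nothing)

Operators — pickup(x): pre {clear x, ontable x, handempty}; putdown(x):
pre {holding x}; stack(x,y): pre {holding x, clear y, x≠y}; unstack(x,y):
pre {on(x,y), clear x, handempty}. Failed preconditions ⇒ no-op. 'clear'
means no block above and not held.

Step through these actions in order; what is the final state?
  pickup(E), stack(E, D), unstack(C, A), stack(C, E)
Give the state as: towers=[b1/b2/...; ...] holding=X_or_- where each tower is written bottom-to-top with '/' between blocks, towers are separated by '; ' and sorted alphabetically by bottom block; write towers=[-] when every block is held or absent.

step 1 (pickup(E)): towers=[A/C; B/D] holding=E
step 2 (stack(E, D)): towers=[A/C; B/D/E] holding=-
step 3 (unstack(C, A)): towers=[A; B/D/E] holding=C
step 4 (stack(C, E)): towers=[A; B/D/E/C] holding=-

towers=[A; B/D/E/C] holding=-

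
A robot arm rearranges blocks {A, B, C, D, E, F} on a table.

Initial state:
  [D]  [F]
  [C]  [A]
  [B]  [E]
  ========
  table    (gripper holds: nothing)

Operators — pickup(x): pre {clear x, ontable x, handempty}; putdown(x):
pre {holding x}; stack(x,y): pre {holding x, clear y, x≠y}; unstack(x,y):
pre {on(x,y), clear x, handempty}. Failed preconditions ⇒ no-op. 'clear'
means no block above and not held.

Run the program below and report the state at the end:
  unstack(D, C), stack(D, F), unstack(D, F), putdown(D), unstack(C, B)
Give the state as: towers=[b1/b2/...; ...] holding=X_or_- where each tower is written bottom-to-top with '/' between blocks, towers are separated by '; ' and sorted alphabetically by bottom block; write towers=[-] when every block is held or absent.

towers=[B; D; E/A/F] holding=C

step 1 (unstack(D, C)): towers=[B/C; E/A/F] holding=D
step 2 (stack(D, F)): towers=[B/C; E/A/F/D] holding=-
step 3 (unstack(D, F)): towers=[B/C; E/A/F] holding=D
step 4 (putdown(D)): towers=[B/C; D; E/A/F] holding=-
step 5 (unstack(C, B)): towers=[B; D; E/A/F] holding=C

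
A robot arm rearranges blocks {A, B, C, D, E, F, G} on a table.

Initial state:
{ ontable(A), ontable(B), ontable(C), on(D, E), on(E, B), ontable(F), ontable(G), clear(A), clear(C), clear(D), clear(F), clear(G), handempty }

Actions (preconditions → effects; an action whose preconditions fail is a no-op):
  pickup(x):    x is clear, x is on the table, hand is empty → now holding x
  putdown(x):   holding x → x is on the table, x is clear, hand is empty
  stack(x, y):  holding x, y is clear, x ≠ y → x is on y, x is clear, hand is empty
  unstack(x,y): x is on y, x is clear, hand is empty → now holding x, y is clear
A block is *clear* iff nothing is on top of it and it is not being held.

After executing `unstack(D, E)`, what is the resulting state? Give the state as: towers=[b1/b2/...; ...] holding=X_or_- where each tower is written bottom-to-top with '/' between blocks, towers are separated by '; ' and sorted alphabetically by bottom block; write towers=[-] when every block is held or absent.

before: towers=[A; B/E/D; C; F; G] holding=-
pre[unstack(D, E)]: on(D,E) ok, clear(D) ok, handempty ok
all met → apply unstack(D, E)
after:  towers=[A; B/E; C; F; G] holding=D

towers=[A; B/E; C; F; G] holding=D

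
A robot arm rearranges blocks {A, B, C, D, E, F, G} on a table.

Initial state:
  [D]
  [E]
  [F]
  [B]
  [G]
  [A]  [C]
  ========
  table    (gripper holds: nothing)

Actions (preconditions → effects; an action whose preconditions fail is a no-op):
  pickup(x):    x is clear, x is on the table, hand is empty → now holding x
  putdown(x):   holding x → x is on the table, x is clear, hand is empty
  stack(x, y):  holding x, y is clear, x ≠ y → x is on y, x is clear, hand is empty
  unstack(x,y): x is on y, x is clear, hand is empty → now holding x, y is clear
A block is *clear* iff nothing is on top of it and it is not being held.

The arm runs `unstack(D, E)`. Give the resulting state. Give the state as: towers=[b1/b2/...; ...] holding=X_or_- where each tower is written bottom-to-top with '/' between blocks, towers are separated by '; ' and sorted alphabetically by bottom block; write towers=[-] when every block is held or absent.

towers=[A/G/B/F/E; C] holding=D

before: towers=[A/G/B/F/E/D; C] holding=-
pre[unstack(D, E)]: on(D,E) ✓, clear(D) ✓, handempty ✓
all met → apply unstack(D, E)
after:  towers=[A/G/B/F/E; C] holding=D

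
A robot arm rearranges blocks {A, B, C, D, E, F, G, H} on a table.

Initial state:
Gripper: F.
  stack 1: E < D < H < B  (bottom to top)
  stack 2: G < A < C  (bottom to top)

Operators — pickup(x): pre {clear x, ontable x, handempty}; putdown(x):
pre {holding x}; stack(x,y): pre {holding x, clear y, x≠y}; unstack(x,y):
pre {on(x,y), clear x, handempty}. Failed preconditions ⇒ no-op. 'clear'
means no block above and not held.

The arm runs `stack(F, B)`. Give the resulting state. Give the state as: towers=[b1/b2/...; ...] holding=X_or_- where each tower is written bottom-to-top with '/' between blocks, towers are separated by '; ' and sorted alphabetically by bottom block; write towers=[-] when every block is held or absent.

towers=[E/D/H/B/F; G/A/C] holding=-

before: towers=[E/D/H/B; G/A/C] holding=F
pre[stack(F, B)]: holding(F) ✓, clear(B) ✓, F≠B ✓
all met → apply stack(F, B)
after:  towers=[E/D/H/B/F; G/A/C] holding=-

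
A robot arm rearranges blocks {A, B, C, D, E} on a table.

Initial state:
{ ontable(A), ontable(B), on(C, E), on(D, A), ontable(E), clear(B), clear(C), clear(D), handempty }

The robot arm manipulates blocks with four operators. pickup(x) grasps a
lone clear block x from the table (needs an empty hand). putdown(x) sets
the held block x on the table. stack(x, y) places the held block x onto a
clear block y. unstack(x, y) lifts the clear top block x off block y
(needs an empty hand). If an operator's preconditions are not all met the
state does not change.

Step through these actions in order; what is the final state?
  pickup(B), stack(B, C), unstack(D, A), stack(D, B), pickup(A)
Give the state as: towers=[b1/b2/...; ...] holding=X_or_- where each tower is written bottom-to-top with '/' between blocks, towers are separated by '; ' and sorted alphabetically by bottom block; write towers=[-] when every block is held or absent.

step 1 (pickup(B)): towers=[A/D; E/C] holding=B
step 2 (stack(B, C)): towers=[A/D; E/C/B] holding=-
step 3 (unstack(D, A)): towers=[A; E/C/B] holding=D
step 4 (stack(D, B)): towers=[A; E/C/B/D] holding=-
step 5 (pickup(A)): towers=[E/C/B/D] holding=A

towers=[E/C/B/D] holding=A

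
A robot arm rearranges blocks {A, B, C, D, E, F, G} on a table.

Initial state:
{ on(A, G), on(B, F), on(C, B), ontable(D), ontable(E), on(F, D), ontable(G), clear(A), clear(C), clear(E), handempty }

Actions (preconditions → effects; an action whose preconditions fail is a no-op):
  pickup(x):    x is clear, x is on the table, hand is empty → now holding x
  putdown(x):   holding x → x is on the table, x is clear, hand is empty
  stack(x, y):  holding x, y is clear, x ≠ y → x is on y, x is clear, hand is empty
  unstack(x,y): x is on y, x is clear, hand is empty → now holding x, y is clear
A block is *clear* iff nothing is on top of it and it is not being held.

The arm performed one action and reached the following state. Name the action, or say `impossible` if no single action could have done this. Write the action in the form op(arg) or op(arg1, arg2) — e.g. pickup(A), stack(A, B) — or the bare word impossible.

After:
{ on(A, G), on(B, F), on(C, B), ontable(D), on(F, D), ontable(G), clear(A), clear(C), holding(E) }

pickup(E)

target: towers=[D/F/B/C; G/A] holding=E
     unstack(A, G) → towers=[D/F/B/C; E; G] holding=A
         pickup(E) → towers=[D/F/B/C; G/A] holding=E  ← match
     unstack(C, B) → towers=[D/F/B; E; G/A] holding=C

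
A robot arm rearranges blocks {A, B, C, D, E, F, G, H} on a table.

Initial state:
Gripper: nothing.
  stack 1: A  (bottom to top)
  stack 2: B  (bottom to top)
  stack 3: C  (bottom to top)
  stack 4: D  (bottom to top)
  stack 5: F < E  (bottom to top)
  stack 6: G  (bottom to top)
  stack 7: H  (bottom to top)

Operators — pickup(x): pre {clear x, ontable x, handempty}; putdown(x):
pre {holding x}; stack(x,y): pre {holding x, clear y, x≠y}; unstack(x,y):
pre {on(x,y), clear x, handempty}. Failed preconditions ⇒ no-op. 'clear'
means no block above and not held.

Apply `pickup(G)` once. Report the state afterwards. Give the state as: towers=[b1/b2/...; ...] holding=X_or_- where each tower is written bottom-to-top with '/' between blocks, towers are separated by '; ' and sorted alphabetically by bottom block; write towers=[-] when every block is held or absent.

towers=[A; B; C; D; F/E; H] holding=G

before: towers=[A; B; C; D; F/E; G; H] holding=-
pre[pickup(G)]: clear(G) ✓, ontable(G) ✓, handempty ✓
all met → apply pickup(G)
after:  towers=[A; B; C; D; F/E; H] holding=G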